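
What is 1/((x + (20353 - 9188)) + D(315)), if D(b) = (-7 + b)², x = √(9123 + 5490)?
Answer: 35343/3747378076 - √14613/11242134228 ≈ 9.4206e-6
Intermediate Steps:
x = √14613 ≈ 120.88
1/((x + (20353 - 9188)) + D(315)) = 1/((√14613 + (20353 - 9188)) + (-7 + 315)²) = 1/((√14613 + 11165) + 308²) = 1/((11165 + √14613) + 94864) = 1/(106029 + √14613)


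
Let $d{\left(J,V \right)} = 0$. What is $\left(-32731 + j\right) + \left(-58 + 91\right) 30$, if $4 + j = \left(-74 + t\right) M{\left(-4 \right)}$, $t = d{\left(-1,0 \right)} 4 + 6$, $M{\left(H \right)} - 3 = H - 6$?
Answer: $-31269$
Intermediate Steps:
$M{\left(H \right)} = -3 + H$ ($M{\left(H \right)} = 3 + \left(H - 6\right) = 3 + \left(-6 + H\right) = -3 + H$)
$t = 6$ ($t = 0 \cdot 4 + 6 = 0 + 6 = 6$)
$j = 472$ ($j = -4 + \left(-74 + 6\right) \left(-3 - 4\right) = -4 - -476 = -4 + 476 = 472$)
$\left(-32731 + j\right) + \left(-58 + 91\right) 30 = \left(-32731 + 472\right) + \left(-58 + 91\right) 30 = -32259 + 33 \cdot 30 = -32259 + 990 = -31269$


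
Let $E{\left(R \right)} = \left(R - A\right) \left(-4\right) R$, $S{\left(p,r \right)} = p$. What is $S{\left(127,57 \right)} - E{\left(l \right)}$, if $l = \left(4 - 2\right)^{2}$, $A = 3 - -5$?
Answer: $63$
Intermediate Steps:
$A = 8$ ($A = 3 + 5 = 8$)
$l = 4$ ($l = 2^{2} = 4$)
$E{\left(R \right)} = R \left(32 - 4 R\right)$ ($E{\left(R \right)} = \left(R - 8\right) \left(-4\right) R = \left(-8 + R\right) \left(-4\right) R = \left(32 - 4 R\right) R = R \left(32 - 4 R\right)$)
$S{\left(127,57 \right)} - E{\left(l \right)} = 127 - 4 \cdot 4 \left(8 - 4\right) = 127 - 4 \cdot 4 \cdot 4 = 127 - 64 = 63$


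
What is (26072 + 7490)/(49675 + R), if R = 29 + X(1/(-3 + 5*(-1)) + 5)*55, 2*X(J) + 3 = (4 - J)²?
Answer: 4295936/6354247 ≈ 0.67607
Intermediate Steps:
X(J) = -3/2 + (4 - J)²/2
R = -4153/128 (R = 29 + (-3/2 + (-4 + (1/(-3 + 5*(-1)) + 5))²/2)*55 = 29 + (-3/2 + (-4 + (1/(-3 - 5) + 5))²/2)*55 = 29 + (-3/2 + (-4 + (1/(-8) + 5))²/2)*55 = 29 + (-3/2 + (-4 + (-⅛ + 5))²/2)*55 = 29 + (-3/2 + (-4 + 39/8)²/2)*55 = 29 + (-3/2 + (7/8)²/2)*55 = 29 + (-3/2 + (½)*(49/64))*55 = 29 + (-3/2 + 49/128)*55 = 29 - 143/128*55 = 29 - 7865/128 = -4153/128 ≈ -32.445)
(26072 + 7490)/(49675 + R) = (26072 + 7490)/(49675 - 4153/128) = 33562/(6354247/128) = 33562*(128/6354247) = 4295936/6354247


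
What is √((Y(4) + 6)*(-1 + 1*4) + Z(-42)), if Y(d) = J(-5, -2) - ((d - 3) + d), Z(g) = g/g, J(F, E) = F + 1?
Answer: 2*I*√2 ≈ 2.8284*I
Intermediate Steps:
J(F, E) = 1 + F
Z(g) = 1
Y(d) = -1 - 2*d (Y(d) = (1 - 5) - ((d - 3) + d) = -4 - ((-3 + d) + d) = -4 - (-3 + 2*d) = -4 + (3 - 2*d) = -1 - 2*d)
√((Y(4) + 6)*(-1 + 1*4) + Z(-42)) = √(((-1 - 2*4) + 6)*(-1 + 1*4) + 1) = √(((-1 - 8) + 6)*(-1 + 4) + 1) = √((-9 + 6)*3 + 1) = √(-3*3 + 1) = √(-9 + 1) = √(-8) = 2*I*√2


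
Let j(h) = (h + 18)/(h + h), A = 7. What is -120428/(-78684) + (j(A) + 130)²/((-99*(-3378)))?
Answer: 75569460517/47754421176 ≈ 1.5825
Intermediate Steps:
j(h) = (18 + h)/(2*h) (j(h) = (18 + h)/((2*h)) = (18 + h)*(1/(2*h)) = (18 + h)/(2*h))
-120428/(-78684) + (j(A) + 130)²/((-99*(-3378))) = -120428/(-78684) + ((½)*(18 + 7)/7 + 130)²/((-99*(-3378))) = -120428*(-1/78684) + ((½)*(⅐)*25 + 130)²/334422 = 30107/19671 + (25/14 + 130)²*(1/334422) = 30107/19671 + (1845/14)²*(1/334422) = 30107/19671 + (3404025/196)*(1/334422) = 30107/19671 + 126075/2427656 = 75569460517/47754421176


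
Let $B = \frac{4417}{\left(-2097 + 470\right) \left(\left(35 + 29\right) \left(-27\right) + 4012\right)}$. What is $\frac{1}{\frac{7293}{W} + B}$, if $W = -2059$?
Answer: $- \frac{7651384012}{27110378527} \approx -0.28223$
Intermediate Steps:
$B = - \frac{4417}{3716068}$ ($B = \frac{4417}{\left(-1627\right) \left(64 \left(-27\right) + 4012\right)} = \frac{4417}{\left(-1627\right) \left(-1728 + 4012\right)} = \frac{4417}{\left(-1627\right) 2284} = \frac{4417}{-3716068} = 4417 \left(- \frac{1}{3716068}\right) = - \frac{4417}{3716068} \approx -0.0011886$)
$\frac{1}{\frac{7293}{W} + B} = \frac{1}{\frac{7293}{-2059} - \frac{4417}{3716068}} = \frac{1}{7293 \left(- \frac{1}{2059}\right) - \frac{4417}{3716068}} = \frac{1}{- \frac{7293}{2059} - \frac{4417}{3716068}} = \frac{1}{- \frac{27110378527}{7651384012}} = - \frac{7651384012}{27110378527}$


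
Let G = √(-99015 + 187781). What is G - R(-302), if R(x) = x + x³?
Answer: 27543910 + √88766 ≈ 2.7544e+7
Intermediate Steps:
G = √88766 ≈ 297.94
G - R(-302) = √88766 - (-302 + (-302)³) = √88766 - (-302 - 27543608) = √88766 - 1*(-27543910) = √88766 + 27543910 = 27543910 + √88766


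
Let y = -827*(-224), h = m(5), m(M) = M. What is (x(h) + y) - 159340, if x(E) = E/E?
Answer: 25909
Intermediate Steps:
h = 5
x(E) = 1
y = 185248
(x(h) + y) - 159340 = (1 + 185248) - 159340 = 185249 - 159340 = 25909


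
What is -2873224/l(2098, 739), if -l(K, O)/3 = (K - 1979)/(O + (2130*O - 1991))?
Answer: 4519058425232/357 ≈ 1.2658e+10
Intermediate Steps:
l(K, O) = -3*(-1979 + K)/(-1991 + 2131*O) (l(K, O) = -3*(K - 1979)/(O + (2130*O - 1991)) = -3*(-1979 + K)/(O + (-1991 + 2130*O)) = -3*(-1979 + K)/(-1991 + 2131*O))
-2873224/l(2098, 739) = -2873224*(-1991 + 2131*739)/(3*(1979 - 1*2098)) = -2873224*(-1991 + 1574809)/(3*(1979 - 2098)) = -2873224/(3*(-119)/1572818) = -2873224/(3*(1/1572818)*(-119)) = -2873224/(-357/1572818) = -2873224*(-1572818/357) = 4519058425232/357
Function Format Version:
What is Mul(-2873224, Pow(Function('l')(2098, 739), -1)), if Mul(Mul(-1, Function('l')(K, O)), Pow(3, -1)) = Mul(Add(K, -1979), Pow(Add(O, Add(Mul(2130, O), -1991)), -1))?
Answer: Rational(4519058425232, 357) ≈ 1.2658e+10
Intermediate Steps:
Function('l')(K, O) = Mul(-3, Pow(Add(-1991, Mul(2131, O)), -1), Add(-1979, K)) (Function('l')(K, O) = Mul(-3, Mul(Add(K, -1979), Pow(Add(O, Add(Mul(2130, O), -1991)), -1))) = Mul(-3, Mul(Add(-1979, K), Pow(Add(O, Add(-1991, Mul(2130, O))), -1))) = Mul(-3, Mul(Add(-1979, K), Pow(Add(-1991, Mul(2131, O)), -1))) = Mul(-3, Mul(Pow(Add(-1991, Mul(2131, O)), -1), Add(-1979, K))) = Mul(-3, Pow(Add(-1991, Mul(2131, O)), -1), Add(-1979, K)))
Mul(-2873224, Pow(Function('l')(2098, 739), -1)) = Mul(-2873224, Pow(Mul(3, Pow(Add(-1991, Mul(2131, 739)), -1), Add(1979, Mul(-1, 2098))), -1)) = Mul(-2873224, Pow(Mul(3, Pow(Add(-1991, 1574809), -1), Add(1979, -2098)), -1)) = Mul(-2873224, Pow(Mul(3, Pow(1572818, -1), -119), -1)) = Mul(-2873224, Pow(Mul(3, Rational(1, 1572818), -119), -1)) = Mul(-2873224, Pow(Rational(-357, 1572818), -1)) = Mul(-2873224, Rational(-1572818, 357)) = Rational(4519058425232, 357)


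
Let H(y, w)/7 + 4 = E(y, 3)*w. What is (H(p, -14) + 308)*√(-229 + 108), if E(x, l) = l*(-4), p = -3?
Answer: 16016*I ≈ 16016.0*I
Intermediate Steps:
E(x, l) = -4*l
H(y, w) = -28 - 84*w (H(y, w) = -28 + 7*((-4*3)*w) = -28 + 7*(-12*w) = -28 - 84*w)
(H(p, -14) + 308)*√(-229 + 108) = ((-28 - 84*(-14)) + 308)*√(-229 + 108) = ((-28 + 1176) + 308)*√(-121) = (1148 + 308)*(11*I) = 1456*(11*I) = 16016*I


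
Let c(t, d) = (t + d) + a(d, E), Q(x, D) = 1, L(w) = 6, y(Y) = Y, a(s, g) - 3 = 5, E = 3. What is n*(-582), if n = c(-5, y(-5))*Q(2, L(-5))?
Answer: 1164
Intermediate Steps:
a(s, g) = 8 (a(s, g) = 3 + 5 = 8)
c(t, d) = 8 + d + t (c(t, d) = (t + d) + 8 = (d + t) + 8 = 8 + d + t)
n = -2 (n = (8 - 5 - 5)*1 = -2*1 = -2)
n*(-582) = -2*(-582) = 1164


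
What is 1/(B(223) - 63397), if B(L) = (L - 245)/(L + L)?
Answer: -223/14137542 ≈ -1.5774e-5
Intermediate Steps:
B(L) = (-245 + L)/(2*L) (B(L) = (-245 + L)/((2*L)) = (-245 + L)*(1/(2*L)) = (-245 + L)/(2*L))
1/(B(223) - 63397) = 1/((½)*(-245 + 223)/223 - 63397) = 1/((½)*(1/223)*(-22) - 63397) = 1/(-11/223 - 63397) = 1/(-14137542/223) = -223/14137542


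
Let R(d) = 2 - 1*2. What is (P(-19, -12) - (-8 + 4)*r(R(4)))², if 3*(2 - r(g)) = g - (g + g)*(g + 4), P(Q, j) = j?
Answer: 16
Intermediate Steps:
R(d) = 0 (R(d) = 2 - 2 = 0)
r(g) = 2 - g/3 + 2*g*(4 + g)/3 (r(g) = 2 - (g - (g + g)*(g + 4))/3 = 2 - (g - 2*g*(4 + g))/3 = 2 + (-g/3 + 2*g*(4 + g)/3) = 2 - g/3 + 2*g*(4 + g)/3)
(P(-19, -12) - (-8 + 4)*r(R(4)))² = (-12 - (-8 + 4)*(2 + (⅔)*0² + (7/3)*0))² = (-12 - (-4)*(2 + (⅔)*0 + 0))² = (-12 - (-4)*(2 + 0 + 0))² = (-12 - (-4)*2)² = (-12 - 1*(-8))² = (-12 + 8)² = (-4)² = 16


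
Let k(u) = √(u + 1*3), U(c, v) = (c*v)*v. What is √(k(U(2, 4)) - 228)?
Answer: √(-228 + √35) ≈ 14.902*I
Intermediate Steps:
U(c, v) = c*v²
k(u) = √(3 + u) (k(u) = √(u + 3) = √(3 + u))
√(k(U(2, 4)) - 228) = √(√(3 + 2*4²) - 228) = √(√(3 + 2*16) - 228) = √(√(3 + 32) - 228) = √(√35 - 228) = √(-228 + √35)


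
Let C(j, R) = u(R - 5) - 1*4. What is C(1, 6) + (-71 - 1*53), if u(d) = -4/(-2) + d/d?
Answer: -125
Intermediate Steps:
u(d) = 3 (u(d) = -4*(-1/2) + 1 = 2 + 1 = 3)
C(j, R) = -1 (C(j, R) = 3 - 1*4 = 3 - 4 = -1)
C(1, 6) + (-71 - 1*53) = -1 + (-71 - 1*53) = -1 + (-71 - 53) = -1 - 124 = -125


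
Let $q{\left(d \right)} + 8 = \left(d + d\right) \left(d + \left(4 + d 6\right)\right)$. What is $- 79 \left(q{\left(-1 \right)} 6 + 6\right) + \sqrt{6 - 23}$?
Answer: $474 + i \sqrt{17} \approx 474.0 + 4.1231 i$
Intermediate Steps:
$q{\left(d \right)} = -8 + 2 d \left(4 + 7 d\right)$ ($q{\left(d \right)} = -8 + \left(d + d\right) \left(d + \left(4 + d 6\right)\right) = -8 + 2 d \left(d + \left(4 + 6 d\right)\right) = -8 + 2 d \left(4 + 7 d\right)$)
$- 79 \left(q{\left(-1 \right)} 6 + 6\right) + \sqrt{6 - 23} = - 79 \left(\left(-8 + 8 \left(-1\right) + 14 \left(-1\right)^{2}\right) 6 + 6\right) + \sqrt{6 - 23} = - 79 \left(\left(-8 - 8 + 14 \cdot 1\right) 6 + 6\right) + \sqrt{-17} = - 79 \left(\left(-8 - 8 + 14\right) 6 + 6\right) + i \sqrt{17} = - 79 \left(\left(-2\right) 6 + 6\right) + i \sqrt{17} = - 79 \left(-12 + 6\right) + i \sqrt{17} = \left(-79\right) \left(-6\right) + i \sqrt{17} = 474 + i \sqrt{17}$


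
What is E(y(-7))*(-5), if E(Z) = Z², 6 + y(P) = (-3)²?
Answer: -45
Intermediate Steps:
y(P) = 3 (y(P) = -6 + (-3)² = -6 + 9 = 3)
E(y(-7))*(-5) = 3²*(-5) = 9*(-5) = -45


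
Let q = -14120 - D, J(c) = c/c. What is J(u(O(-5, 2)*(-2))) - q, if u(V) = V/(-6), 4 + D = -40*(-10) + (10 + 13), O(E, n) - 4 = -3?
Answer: 14540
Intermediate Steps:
O(E, n) = 1 (O(E, n) = 4 - 3 = 1)
D = 419 (D = -4 + (-40*(-10) + (10 + 13)) = -4 + (400 + 23) = -4 + 423 = 419)
u(V) = -V/6 (u(V) = V*(-⅙) = -V/6)
J(c) = 1
q = -14539 (q = -14120 - 1*419 = -14120 - 419 = -14539)
J(u(O(-5, 2)*(-2))) - q = 1 - 1*(-14539) = 1 + 14539 = 14540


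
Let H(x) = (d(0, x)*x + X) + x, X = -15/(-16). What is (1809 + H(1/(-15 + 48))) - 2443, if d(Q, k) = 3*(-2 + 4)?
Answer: -334145/528 ≈ -632.85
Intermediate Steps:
d(Q, k) = 6 (d(Q, k) = 3*2 = 6)
X = 15/16 (X = -15*(-1/16) = 15/16 ≈ 0.93750)
H(x) = 15/16 + 7*x (H(x) = (6*x + 15/16) + x = (15/16 + 6*x) + x = 15/16 + 7*x)
(1809 + H(1/(-15 + 48))) - 2443 = (1809 + (15/16 + 7/(-15 + 48))) - 2443 = (1809 + (15/16 + 7/33)) - 2443 = (1809 + 607/528) - 2443 = 955759/528 - 2443 = -334145/528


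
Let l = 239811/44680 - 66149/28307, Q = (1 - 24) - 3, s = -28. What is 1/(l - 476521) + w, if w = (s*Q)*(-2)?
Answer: -877501095901181928/602679323239303 ≈ -1456.0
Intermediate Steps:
Q = -26 (Q = -23 - 3 = -26)
l = 3832792657/1264756760 (l = 239811*(1/44680) - 66149*1/28307 = 239811/44680 - 66149/28307 = 3832792657/1264756760 ≈ 3.0305)
w = -1456 (w = -28*(-26)*(-2) = 728*(-2) = -1456)
1/(l - 476521) + w = 1/(3832792657/1264756760 - 476521) - 1456 = 1/(-602679323239303/1264756760) - 1456 = -1264756760/602679323239303 - 1456 = -877501095901181928/602679323239303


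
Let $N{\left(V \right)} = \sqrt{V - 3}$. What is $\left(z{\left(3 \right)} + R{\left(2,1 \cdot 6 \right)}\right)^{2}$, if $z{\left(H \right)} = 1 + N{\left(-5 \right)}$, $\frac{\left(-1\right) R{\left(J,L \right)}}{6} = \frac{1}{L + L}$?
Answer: $- \frac{31}{4} + 2 i \sqrt{2} \approx -7.75 + 2.8284 i$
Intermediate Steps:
$N{\left(V \right)} = \sqrt{-3 + V}$
$R{\left(J,L \right)} = - \frac{3}{L}$ ($R{\left(J,L \right)} = - \frac{6}{L + L} = - \frac{6}{2 L} = - 6 \frac{1}{2 L} = - \frac{3}{L}$)
$z{\left(H \right)} = 1 + 2 i \sqrt{2}$ ($z{\left(H \right)} = 1 + \sqrt{-3 - 5} = 1 + \sqrt{-8} = 1 + 2 i \sqrt{2}$)
$\left(z{\left(3 \right)} + R{\left(2,1 \cdot 6 \right)}\right)^{2} = \left(\left(1 + 2 i \sqrt{2}\right) - \frac{3}{1 \cdot 6}\right)^{2} = \left(\left(1 + 2 i \sqrt{2}\right) - \frac{3}{6}\right)^{2} = \left(\left(1 + 2 i \sqrt{2}\right) - \frac{1}{2}\right)^{2} = \left(\frac{1}{2} + 2 i \sqrt{2}\right)^{2}$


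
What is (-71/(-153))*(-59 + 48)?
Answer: -781/153 ≈ -5.1046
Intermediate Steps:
(-71/(-153))*(-59 + 48) = -71*(-1/153)*(-11) = (71/153)*(-11) = -781/153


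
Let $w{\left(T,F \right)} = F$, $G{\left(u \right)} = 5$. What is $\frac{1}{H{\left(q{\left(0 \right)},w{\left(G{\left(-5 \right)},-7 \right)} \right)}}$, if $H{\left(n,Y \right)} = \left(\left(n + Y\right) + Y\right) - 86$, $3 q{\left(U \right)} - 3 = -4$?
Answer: $- \frac{3}{301} \approx -0.0099668$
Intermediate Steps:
$q{\left(U \right)} = - \frac{1}{3}$ ($q{\left(U \right)} = 1 + \frac{1}{3} \left(-4\right) = 1 - \frac{4}{3} = - \frac{1}{3}$)
$H{\left(n,Y \right)} = -86 + n + 2 Y$ ($H{\left(n,Y \right)} = \left(\left(Y + n\right) + Y\right) - 86 = \left(n + 2 Y\right) - 86 = -86 + n + 2 Y$)
$\frac{1}{H{\left(q{\left(0 \right)},w{\left(G{\left(-5 \right)},-7 \right)} \right)}} = \frac{1}{-86 - \frac{1}{3} + 2 \left(-7\right)} = \frac{1}{-86 - \frac{1}{3} - 14} = \frac{1}{- \frac{301}{3}} = - \frac{3}{301}$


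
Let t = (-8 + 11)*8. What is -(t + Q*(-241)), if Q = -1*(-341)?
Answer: 82157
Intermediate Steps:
Q = 341
t = 24 (t = 3*8 = 24)
-(t + Q*(-241)) = -(24 + 341*(-241)) = -(24 - 82181) = -1*(-82157) = 82157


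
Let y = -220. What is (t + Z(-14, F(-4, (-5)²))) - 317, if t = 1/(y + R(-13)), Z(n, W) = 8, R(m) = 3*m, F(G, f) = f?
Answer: -80032/259 ≈ -309.00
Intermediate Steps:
t = -1/259 (t = 1/(-220 + 3*(-13)) = 1/(-220 - 39) = 1/(-259) = -1/259 ≈ -0.0038610)
(t + Z(-14, F(-4, (-5)²))) - 317 = (-1/259 + 8) - 317 = 2071/259 - 317 = -80032/259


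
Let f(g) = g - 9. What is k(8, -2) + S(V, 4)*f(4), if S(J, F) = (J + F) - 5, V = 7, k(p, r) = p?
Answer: -22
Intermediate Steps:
S(J, F) = -5 + F + J (S(J, F) = (F + J) - 5 = -5 + F + J)
f(g) = -9 + g
k(8, -2) + S(V, 4)*f(4) = 8 + (-5 + 4 + 7)*(-9 + 4) = 8 + 6*(-5) = 8 - 30 = -22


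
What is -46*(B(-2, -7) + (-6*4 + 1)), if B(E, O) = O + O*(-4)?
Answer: 92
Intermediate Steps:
B(E, O) = -3*O (B(E, O) = O - 4*O = -3*O)
-46*(B(-2, -7) + (-6*4 + 1)) = -46*(-3*(-7) + (-6*4 + 1)) = -46*(21 + (-24 + 1)) = -46*(21 - 23) = -46*(-2) = 92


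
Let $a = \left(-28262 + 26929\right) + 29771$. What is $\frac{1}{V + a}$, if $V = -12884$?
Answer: $\frac{1}{15554} \approx 6.4292 \cdot 10^{-5}$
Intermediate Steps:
$a = 28438$ ($a = -1333 + 29771 = 28438$)
$\frac{1}{V + a} = \frac{1}{-12884 + 28438} = \frac{1}{15554}$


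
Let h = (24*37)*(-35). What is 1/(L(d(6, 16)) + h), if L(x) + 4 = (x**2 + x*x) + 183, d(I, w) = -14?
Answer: -1/30509 ≈ -3.2777e-5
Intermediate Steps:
L(x) = 179 + 2*x**2 (L(x) = -4 + ((x**2 + x*x) + 183) = -4 + ((x**2 + x**2) + 183) = -4 + (2*x**2 + 183) = -4 + (183 + 2*x**2) = 179 + 2*x**2)
h = -31080 (h = 888*(-35) = -31080)
1/(L(d(6, 16)) + h) = 1/((179 + 2*(-14)**2) - 31080) = 1/((179 + 2*196) - 31080) = 1/((179 + 392) - 31080) = 1/(571 - 31080) = 1/(-30509) = -1/30509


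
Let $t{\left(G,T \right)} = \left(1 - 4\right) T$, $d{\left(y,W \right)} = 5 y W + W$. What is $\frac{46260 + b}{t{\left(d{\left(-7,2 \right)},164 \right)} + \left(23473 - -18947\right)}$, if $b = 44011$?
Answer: $\frac{90271}{41928} \approx 2.153$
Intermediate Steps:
$d{\left(y,W \right)} = W + 5 W y$ ($d{\left(y,W \right)} = 5 W y + W = W + 5 W y$)
$t{\left(G,T \right)} = - 3 T$
$\frac{46260 + b}{t{\left(d{\left(-7,2 \right)},164 \right)} + \left(23473 - -18947\right)} = \frac{46260 + 44011}{\left(-3\right) 164 + \left(23473 - -18947\right)} = \frac{90271}{-492 + \left(23473 + 18947\right)} = \frac{90271}{-492 + 42420} = \frac{90271}{41928}$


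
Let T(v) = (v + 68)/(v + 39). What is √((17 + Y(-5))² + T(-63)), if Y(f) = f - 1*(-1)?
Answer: √24306/12 ≈ 12.992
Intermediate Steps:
Y(f) = 1 + f (Y(f) = f + 1 = 1 + f)
T(v) = (68 + v)/(39 + v)
√((17 + Y(-5))² + T(-63)) = √((17 + (1 - 5))² + (68 - 63)/(39 - 63)) = √((17 - 4)² + 5/(-24)) = √(13² - 1/24*5) = √(169 - 5/24) = √(4051/24) = √24306/12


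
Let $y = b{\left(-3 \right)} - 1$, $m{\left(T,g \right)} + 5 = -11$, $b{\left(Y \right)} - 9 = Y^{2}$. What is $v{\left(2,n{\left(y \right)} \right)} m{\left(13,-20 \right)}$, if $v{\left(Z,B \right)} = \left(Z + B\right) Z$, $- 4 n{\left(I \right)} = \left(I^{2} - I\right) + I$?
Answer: $2248$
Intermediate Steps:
$b{\left(Y \right)} = 9 + Y^{2}$
$m{\left(T,g \right)} = -16$ ($m{\left(T,g \right)} = -5 - 11 = -16$)
$y = 17$ ($y = \left(9 + \left(-3\right)^{2}\right) - 1 = \left(9 + 9\right) - 1 = 18 - 1 = 17$)
$n{\left(I \right)} = - \frac{I^{2}}{4}$ ($n{\left(I \right)} = - \frac{\left(I^{2} - I\right) + I}{4} = - \frac{I^{2}}{4}$)
$v{\left(Z,B \right)} = Z \left(B + Z\right)$ ($v{\left(Z,B \right)} = \left(B + Z\right) Z = Z \left(B + Z\right)$)
$v{\left(2,n{\left(y \right)} \right)} m{\left(13,-20 \right)} = 2 \left(- \frac{17^{2}}{4} + 2\right) \left(-16\right) = 2 \left(\left(- \frac{1}{4}\right) 289 + 2\right) \left(-16\right) = 2 \left(- \frac{289}{4} + 2\right) \left(-16\right) = 2 \left(- \frac{281}{4}\right) \left(-16\right) = \left(- \frac{281}{2}\right) \left(-16\right) = 2248$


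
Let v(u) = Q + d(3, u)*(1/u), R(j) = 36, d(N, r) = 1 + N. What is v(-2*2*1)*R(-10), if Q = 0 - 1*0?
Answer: -36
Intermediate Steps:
Q = 0 (Q = 0 + 0 = 0)
v(u) = 4/u (v(u) = 0 + (1 + 3)*(1/u) = 0 + 4/u = 4/u)
v(-2*2*1)*R(-10) = (4/((-2*2*1)))*36 = (4/((-4*1)))*36 = (4/(-4))*36 = (4*(-¼))*36 = -1*36 = -36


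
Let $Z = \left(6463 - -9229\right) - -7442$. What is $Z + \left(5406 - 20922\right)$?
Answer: $7618$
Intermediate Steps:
$Z = 23134$ ($Z = \left(6463 + 9229\right) + 7442 = 15692 + 7442 = 23134$)
$Z + \left(5406 - 20922\right) = 23134 + \left(5406 - 20922\right) = 23134 - 15516 = 7618$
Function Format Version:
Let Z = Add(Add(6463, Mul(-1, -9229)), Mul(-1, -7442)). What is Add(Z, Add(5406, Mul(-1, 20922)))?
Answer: 7618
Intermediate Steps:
Z = 23134 (Z = Add(Add(6463, 9229), 7442) = Add(15692, 7442) = 23134)
Add(Z, Add(5406, Mul(-1, 20922))) = Add(23134, Add(5406, Mul(-1, 20922))) = Add(23134, Add(5406, -20922)) = Add(23134, -15516) = 7618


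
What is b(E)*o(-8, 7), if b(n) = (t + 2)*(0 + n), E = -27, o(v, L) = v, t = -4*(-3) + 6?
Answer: 4320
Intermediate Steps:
t = 18 (t = 12 + 6 = 18)
b(n) = 20*n (b(n) = (18 + 2)*(0 + n) = 20*n)
b(E)*o(-8, 7) = (20*(-27))*(-8) = -540*(-8) = 4320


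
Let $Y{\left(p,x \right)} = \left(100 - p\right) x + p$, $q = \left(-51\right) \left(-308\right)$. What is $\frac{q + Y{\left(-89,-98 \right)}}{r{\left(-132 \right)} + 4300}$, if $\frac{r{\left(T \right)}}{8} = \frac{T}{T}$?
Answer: $- \frac{2903}{4308} \approx -0.67386$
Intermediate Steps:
$q = 15708$
$r{\left(T \right)} = 8$ ($r{\left(T \right)} = 8 \frac{T}{T} = 8 \cdot 1 = 8$)
$Y{\left(p,x \right)} = p + x \left(100 - p\right)$ ($Y{\left(p,x \right)} = x \left(100 - p\right) + p = p + x \left(100 - p\right)$)
$\frac{q + Y{\left(-89,-98 \right)}}{r{\left(-132 \right)} + 4300} = \frac{15708 - \left(9889 + 8722\right)}{8 + 4300} = \frac{15708 - 18611}{4308} = \left(15708 - 18611\right) \frac{1}{4308} = \left(-2903\right) \frac{1}{4308} = - \frac{2903}{4308}$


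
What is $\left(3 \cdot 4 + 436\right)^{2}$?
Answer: $200704$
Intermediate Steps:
$\left(3 \cdot 4 + 436\right)^{2} = \left(12 + 436\right)^{2} = 448^{2} = 200704$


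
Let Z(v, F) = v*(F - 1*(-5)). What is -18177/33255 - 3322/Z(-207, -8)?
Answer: -13529003/2294595 ≈ -5.8960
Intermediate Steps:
Z(v, F) = v*(5 + F) (Z(v, F) = v*(F + 5) = v*(5 + F))
-18177/33255 - 3322/Z(-207, -8) = -18177/33255 - 3322*(-1/(207*(5 - 8))) = -18177*1/33255 - 3322/((-207*(-3))) = -6059/11085 - 3322/621 = -13529003/2294595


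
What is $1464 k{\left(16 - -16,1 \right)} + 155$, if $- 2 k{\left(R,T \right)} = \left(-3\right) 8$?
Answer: $17723$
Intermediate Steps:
$k{\left(R,T \right)} = 12$ ($k{\left(R,T \right)} = - \frac{\left(-3\right) 8}{2} = \left(- \frac{1}{2}\right) \left(-24\right) = 12$)
$1464 k{\left(16 - -16,1 \right)} + 155 = 1464 \cdot 12 + 155 = 17568 + 155 = 17723$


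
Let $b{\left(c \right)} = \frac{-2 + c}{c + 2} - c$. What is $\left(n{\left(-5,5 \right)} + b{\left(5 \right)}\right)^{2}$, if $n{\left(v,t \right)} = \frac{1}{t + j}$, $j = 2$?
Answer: $\frac{961}{49} \approx 19.612$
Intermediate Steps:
$n{\left(v,t \right)} = \frac{1}{2 + t}$ ($n{\left(v,t \right)} = \frac{1}{t + 2} = \frac{1}{2 + t}$)
$b{\left(c \right)} = - c + \frac{-2 + c}{2 + c}$ ($b{\left(c \right)} = \frac{-2 + c}{2 + c} - c = - c + \frac{-2 + c}{2 + c}$)
$\left(n{\left(-5,5 \right)} + b{\left(5 \right)}\right)^{2} = \left(\frac{1}{2 + 5} + \frac{-2 - 5 - 5^{2}}{2 + 5}\right)^{2} = \left(\frac{1}{7} + \frac{-2 - 5 - 25}{7}\right)^{2} = \left(\frac{1}{7} + \frac{1}{7} \left(-32\right)\right)^{2} = \left(\frac{1}{7} - \frac{32}{7}\right)^{2} = \left(- \frac{31}{7}\right)^{2} = \frac{961}{49}$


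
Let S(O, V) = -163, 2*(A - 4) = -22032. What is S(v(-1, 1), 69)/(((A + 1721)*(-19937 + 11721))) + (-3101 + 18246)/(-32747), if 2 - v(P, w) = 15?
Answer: -545585999/1179677928 ≈ -0.46249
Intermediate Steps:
A = -11012 (A = 4 + (½)*(-22032) = 4 - 11016 = -11012)
v(P, w) = -13 (v(P, w) = 2 - 1*15 = 2 - 15 = -13)
S(v(-1, 1), 69)/(((A + 1721)*(-19937 + 11721))) + (-3101 + 18246)/(-32747) = -163*1/((-19937 + 11721)*(-11012 + 1721)) + (-3101 + 18246)/(-32747) = -163/((-9291*(-8216))) + 15145*(-1/32747) = -163/76334856 - 1165/2519 = -163*1/76334856 - 1165/2519 = -1/468312 - 1165/2519 = -545585999/1179677928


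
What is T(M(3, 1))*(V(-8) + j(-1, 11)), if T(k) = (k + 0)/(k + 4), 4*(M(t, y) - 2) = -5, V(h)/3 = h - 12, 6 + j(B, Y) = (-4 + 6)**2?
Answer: -186/19 ≈ -9.7895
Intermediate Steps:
j(B, Y) = -2 (j(B, Y) = -6 + (-4 + 6)**2 = -6 + 2**2 = -6 + 4 = -2)
V(h) = -36 + 3*h (V(h) = 3*(h - 12) = 3*(-12 + h) = -36 + 3*h)
M(t, y) = 3/4 (M(t, y) = 2 + (1/4)*(-5) = 2 - 5/4 = 3/4)
T(k) = k/(4 + k)
T(M(3, 1))*(V(-8) + j(-1, 11)) = (3/(4*(4 + 3/4)))*((-36 + 3*(-8)) - 2) = (3/(4*(19/4)))*((-36 - 24) - 2) = ((3/4)*(4/19))*(-60 - 2) = (3/19)*(-62) = -186/19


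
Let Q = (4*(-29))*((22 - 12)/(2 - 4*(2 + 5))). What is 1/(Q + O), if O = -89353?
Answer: -13/1161009 ≈ -1.1197e-5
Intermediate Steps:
Q = 580/13 (Q = -1160/(2 - 4*7) = -1160/(2 - 28) = -1160/(-26) = -1160*(-1)/26 = -116*(-5/13) = 580/13 ≈ 44.615)
1/(Q + O) = 1/(580/13 - 89353) = 1/(-1161009/13) = -13/1161009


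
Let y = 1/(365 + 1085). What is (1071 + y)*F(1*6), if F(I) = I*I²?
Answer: 167718708/725 ≈ 2.3134e+5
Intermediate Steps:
y = 1/1450 ≈ 0.00068966
F(I) = I³
(1071 + y)*F(1*6) = (1071 + 1/1450)*(1*6)³ = (1552951/1450)*6³ = (1552951/1450)*216 = 167718708/725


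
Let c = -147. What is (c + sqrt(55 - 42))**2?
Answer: (147 - sqrt(13))**2 ≈ 20562.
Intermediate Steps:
(c + sqrt(55 - 42))**2 = (-147 + sqrt(55 - 42))**2 = (-147 + sqrt(13))**2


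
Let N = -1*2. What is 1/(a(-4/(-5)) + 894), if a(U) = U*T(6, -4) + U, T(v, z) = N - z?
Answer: 5/4482 ≈ 0.0011156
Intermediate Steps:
N = -2
T(v, z) = -2 - z
a(U) = 3*U (a(U) = U*(-2 - 1*(-4)) + U = U*(-2 + 4) + U = U*2 + U = 2*U + U = 3*U)
1/(a(-4/(-5)) + 894) = 1/(3*(-4/(-5)) + 894) = 1/(3*(-4*(-1/5)) + 894) = 1/(3*(4/5) + 894) = 1/(12/5 + 894) = 1/(4482/5) = 5/4482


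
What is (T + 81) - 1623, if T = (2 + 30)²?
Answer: -518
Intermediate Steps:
T = 1024 (T = 32² = 1024)
(T + 81) - 1623 = (1024 + 81) - 1623 = 1105 - 1623 = -518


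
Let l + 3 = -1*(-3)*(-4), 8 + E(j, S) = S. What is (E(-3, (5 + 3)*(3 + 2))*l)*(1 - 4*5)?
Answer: 9120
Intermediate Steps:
E(j, S) = -8 + S
l = -15 (l = -3 - 1*(-3)*(-4) = -3 + 3*(-4) = -3 - 12 = -15)
(E(-3, (5 + 3)*(3 + 2))*l)*(1 - 4*5) = ((-8 + (5 + 3)*(3 + 2))*(-15))*(1 - 4*5) = ((-8 + 8*5)*(-15))*(1 - 20) = ((-8 + 40)*(-15))*(-19) = (32*(-15))*(-19) = -480*(-19) = 9120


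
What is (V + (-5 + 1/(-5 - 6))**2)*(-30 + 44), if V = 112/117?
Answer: 5326496/14157 ≈ 376.24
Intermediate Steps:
V = 112/117 (V = 112*(1/117) = 112/117 ≈ 0.95726)
(V + (-5 + 1/(-5 - 6))**2)*(-30 + 44) = (112/117 + (-5 + 1/(-5 - 6))**2)*(-30 + 44) = (112/117 + (-5 + 1/(-11))**2)*14 = (112/117 + (-5 - 1/11)**2)*14 = (112/117 + (-56/11)**2)*14 = (112/117 + 3136/121)*14 = (380464/14157)*14 = 5326496/14157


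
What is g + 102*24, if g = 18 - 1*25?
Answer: 2441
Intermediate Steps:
g = -7 (g = 18 - 25 = -7)
g + 102*24 = -7 + 102*24 = -7 + 2448 = 2441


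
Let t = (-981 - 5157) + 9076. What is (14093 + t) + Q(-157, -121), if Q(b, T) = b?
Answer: 16874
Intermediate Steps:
t = 2938 (t = -6138 + 9076 = 2938)
(14093 + t) + Q(-157, -121) = (14093 + 2938) - 157 = 17031 - 157 = 16874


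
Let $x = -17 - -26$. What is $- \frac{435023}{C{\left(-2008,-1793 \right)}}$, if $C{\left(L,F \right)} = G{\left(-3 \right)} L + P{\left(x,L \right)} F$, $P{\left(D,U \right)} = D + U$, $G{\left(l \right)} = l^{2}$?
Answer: $- \frac{435023}{3566135} \approx -0.12199$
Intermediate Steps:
$x = 9$ ($x = -17 + 26 = 9$)
$C{\left(L,F \right)} = 9 L + F \left(9 + L\right)$ ($C{\left(L,F \right)} = \left(-3\right)^{2} L + \left(9 + L\right) F = 9 L + F \left(9 + L\right)$)
$- \frac{435023}{C{\left(-2008,-1793 \right)}} = - \frac{435023}{9 \left(-2008\right) - 1793 \left(9 - 2008\right)} = - \frac{435023}{-18072 - -3584207} = - \frac{435023}{-18072 + 3584207} = - \frac{435023}{3566135}$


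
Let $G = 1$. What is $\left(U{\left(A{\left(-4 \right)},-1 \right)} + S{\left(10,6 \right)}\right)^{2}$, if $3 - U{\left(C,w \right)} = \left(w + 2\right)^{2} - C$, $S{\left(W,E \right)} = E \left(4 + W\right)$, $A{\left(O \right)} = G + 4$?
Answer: $8281$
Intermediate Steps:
$A{\left(O \right)} = 5$ ($A{\left(O \right)} = 1 + 4 = 5$)
$U{\left(C,w \right)} = 3 + C - \left(2 + w\right)^{2}$ ($U{\left(C,w \right)} = 3 - \left(\left(w + 2\right)^{2} - C\right) = 3 - \left(\left(2 + w\right)^{2} - C\right) = 3 + \left(C - \left(2 + w\right)^{2}\right) = 3 + C - \left(2 + w\right)^{2}$)
$\left(U{\left(A{\left(-4 \right)},-1 \right)} + S{\left(10,6 \right)}\right)^{2} = \left(\left(3 + 5 - \left(2 - 1\right)^{2}\right) + 6 \left(4 + 10\right)\right)^{2} = \left(\left(3 + 5 - 1^{2}\right) + 6 \cdot 14\right)^{2} = \left(\left(3 + 5 - 1\right) + 84\right)^{2} = \left(7 + 84\right)^{2} = 91^{2} = 8281$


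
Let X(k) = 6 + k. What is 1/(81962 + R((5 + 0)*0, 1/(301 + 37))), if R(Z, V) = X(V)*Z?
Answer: 1/81962 ≈ 1.2201e-5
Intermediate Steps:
R(Z, V) = Z*(6 + V) (R(Z, V) = (6 + V)*Z = Z*(6 + V))
1/(81962 + R((5 + 0)*0, 1/(301 + 37))) = 1/(81962 + ((5 + 0)*0)*(6 + 1/(301 + 37))) = 1/(81962 + (5*0)*(6 + 1/338)) = 1/(81962 + 0*(6 + 1/338)) = 1/(81962 + 0*(2029/338)) = 1/(81962 + 0) = 1/81962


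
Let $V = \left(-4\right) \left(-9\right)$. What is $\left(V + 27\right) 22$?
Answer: $1386$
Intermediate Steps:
$V = 36$
$\left(V + 27\right) 22 = \left(36 + 27\right) 22 = 63 \cdot 22 = 1386$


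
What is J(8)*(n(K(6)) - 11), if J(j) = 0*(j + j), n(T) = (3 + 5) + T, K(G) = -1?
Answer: 0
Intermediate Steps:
n(T) = 8 + T
J(j) = 0 (J(j) = 0*(2*j) = 0)
J(8)*(n(K(6)) - 11) = 0*((8 - 1) - 11) = 0*(7 - 11) = 0*(-4) = 0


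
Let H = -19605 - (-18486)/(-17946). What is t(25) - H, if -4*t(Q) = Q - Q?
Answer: 19547212/997 ≈ 19606.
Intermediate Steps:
t(Q) = 0 (t(Q) = -(Q - Q)/4 = -¼*0 = 0)
H = -19547212/997 (H = -19605 - (-18486)*(-1)/17946 = -19605 - 1*1027/997 = -19605 - 1027/997 = -19547212/997 ≈ -19606.)
t(25) - H = 0 - 1*(-19547212/997) = 0 + 19547212/997 = 19547212/997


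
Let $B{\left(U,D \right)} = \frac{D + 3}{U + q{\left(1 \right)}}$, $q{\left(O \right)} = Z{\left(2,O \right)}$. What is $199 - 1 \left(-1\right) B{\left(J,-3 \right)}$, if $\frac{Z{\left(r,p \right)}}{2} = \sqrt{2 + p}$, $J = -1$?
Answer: $199$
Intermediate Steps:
$Z{\left(r,p \right)} = 2 \sqrt{2 + p}$
$q{\left(O \right)} = 2 \sqrt{2 + O}$
$B{\left(U,D \right)} = \frac{3 + D}{U + 2 \sqrt{3}}$ ($B{\left(U,D \right)} = \frac{D + 3}{U + 2 \sqrt{2 + 1}} = \frac{3 + D}{U + 2 \sqrt{3}}$)
$199 - 1 \left(-1\right) B{\left(J,-3 \right)} = 199 - 1 \left(-1\right) \frac{3 - 3}{-1 + 2 \sqrt{3}} = 199 - - \frac{0}{-1 + 2 \sqrt{3}} = 199 - \left(-1\right) 0 = 199 - 0 = 199 + 0 = 199$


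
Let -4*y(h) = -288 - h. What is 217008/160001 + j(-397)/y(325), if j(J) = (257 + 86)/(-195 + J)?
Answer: 19632953449/14515930724 ≈ 1.3525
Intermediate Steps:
y(h) = 72 + h/4 (y(h) = -(-288 - h)/4 = 72 + h/4)
j(J) = 343/(-195 + J)
217008/160001 + j(-397)/y(325) = 217008/160001 + (343/(-195 - 397))/(72 + (¼)*325) = 217008*(1/160001) + (343/(-592))/(72 + 325/4) = 217008/160001 + (343*(-1/592))/(613/4) = 217008/160001 - 343/592*4/613 = 217008/160001 - 343/90724 = 19632953449/14515930724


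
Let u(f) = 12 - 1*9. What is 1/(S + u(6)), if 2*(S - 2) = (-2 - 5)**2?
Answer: 2/59 ≈ 0.033898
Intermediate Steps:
u(f) = 3 (u(f) = 12 - 9 = 3)
S = 53/2 (S = 2 + (-2 - 5)**2/2 = 2 + (1/2)*(-7)**2 = 2 + (1/2)*49 = 2 + 49/2 = 53/2 ≈ 26.500)
1/(S + u(6)) = 1/(53/2 + 3) = 1/(59/2) = 2/59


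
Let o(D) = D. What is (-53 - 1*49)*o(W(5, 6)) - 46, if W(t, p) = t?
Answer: -556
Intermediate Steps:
(-53 - 1*49)*o(W(5, 6)) - 46 = (-53 - 1*49)*5 - 46 = (-53 - 49)*5 - 46 = -102*5 - 46 = -510 - 46 = -556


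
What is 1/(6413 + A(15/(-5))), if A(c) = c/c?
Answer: 1/6414 ≈ 0.00015591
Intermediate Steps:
A(c) = 1
1/(6413 + A(15/(-5))) = 1/(6413 + 1) = 1/6414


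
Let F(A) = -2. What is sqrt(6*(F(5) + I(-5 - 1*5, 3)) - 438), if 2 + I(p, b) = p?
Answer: 3*I*sqrt(58) ≈ 22.847*I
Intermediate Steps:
I(p, b) = -2 + p
sqrt(6*(F(5) + I(-5 - 1*5, 3)) - 438) = sqrt(6*(-2 + (-2 + (-5 - 1*5))) - 438) = sqrt(6*(-2 + (-2 + (-5 - 5))) - 438) = sqrt(6*(-2 + (-2 - 10)) - 438) = sqrt(6*(-2 - 12) - 438) = sqrt(6*(-14) - 438) = sqrt(-84 - 438) = sqrt(-522) = 3*I*sqrt(58)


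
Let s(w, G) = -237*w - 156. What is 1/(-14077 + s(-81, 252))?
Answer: 1/4964 ≈ 0.00020145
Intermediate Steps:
s(w, G) = -156 - 237*w
1/(-14077 + s(-81, 252)) = 1/(-14077 + (-156 - 237*(-81))) = 1/(-14077 + (-156 + 19197)) = 1/(-14077 + 19041) = 1/4964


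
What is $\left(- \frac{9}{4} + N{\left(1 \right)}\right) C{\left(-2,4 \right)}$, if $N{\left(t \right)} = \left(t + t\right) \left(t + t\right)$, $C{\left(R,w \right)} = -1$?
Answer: $- \frac{7}{4} \approx -1.75$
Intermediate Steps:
$N{\left(t \right)} = 4 t^{2}$ ($N{\left(t \right)} = 2 t 2 t = 4 t^{2}$)
$\left(- \frac{9}{4} + N{\left(1 \right)}\right) C{\left(-2,4 \right)} = \left(- \frac{9}{4} + 4 \cdot 1^{2}\right) \left(-1\right) = \left(\left(-9\right) \frac{1}{4} + 4 \cdot 1\right) \left(-1\right) = \left(- \frac{9}{4} + 4\right) \left(-1\right) = \frac{7}{4} \left(-1\right) = - \frac{7}{4}$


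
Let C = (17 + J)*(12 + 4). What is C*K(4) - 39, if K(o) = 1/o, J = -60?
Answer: -211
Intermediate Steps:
C = -688 (C = (17 - 60)*(12 + 4) = -43*16 = -688)
C*K(4) - 39 = -688/4 - 39 = -688*¼ - 39 = -172 - 39 = -211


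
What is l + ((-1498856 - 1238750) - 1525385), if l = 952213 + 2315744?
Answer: -995034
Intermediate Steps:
l = 3267957
l + ((-1498856 - 1238750) - 1525385) = 3267957 + ((-1498856 - 1238750) - 1525385) = 3267957 + (-2737606 - 1525385) = 3267957 - 4262991 = -995034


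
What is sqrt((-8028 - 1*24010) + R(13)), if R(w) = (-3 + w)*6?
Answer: I*sqrt(31978) ≈ 178.82*I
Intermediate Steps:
R(w) = -18 + 6*w
sqrt((-8028 - 1*24010) + R(13)) = sqrt((-8028 - 1*24010) + (-18 + 6*13)) = sqrt((-8028 - 24010) + (-18 + 78)) = sqrt(-32038 + 60) = sqrt(-31978) = I*sqrt(31978)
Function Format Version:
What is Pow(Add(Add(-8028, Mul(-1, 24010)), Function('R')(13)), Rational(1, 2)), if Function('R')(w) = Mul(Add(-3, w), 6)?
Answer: Mul(I, Pow(31978, Rational(1, 2))) ≈ Mul(178.82, I)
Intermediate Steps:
Function('R')(w) = Add(-18, Mul(6, w))
Pow(Add(Add(-8028, Mul(-1, 24010)), Function('R')(13)), Rational(1, 2)) = Pow(Add(Add(-8028, Mul(-1, 24010)), Add(-18, Mul(6, 13))), Rational(1, 2)) = Pow(Add(Add(-8028, -24010), Add(-18, 78)), Rational(1, 2)) = Pow(Add(-32038, 60), Rational(1, 2)) = Pow(-31978, Rational(1, 2)) = Mul(I, Pow(31978, Rational(1, 2)))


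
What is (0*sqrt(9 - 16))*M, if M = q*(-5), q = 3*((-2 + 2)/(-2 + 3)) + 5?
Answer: 0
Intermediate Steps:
q = 5 (q = 3*(0/1) + 5 = 3*(0*1) + 5 = 3*0 + 5 = 0 + 5 = 5)
M = -25 (M = 5*(-5) = -25)
(0*sqrt(9 - 16))*M = (0*sqrt(9 - 16))*(-25) = (0*sqrt(-7))*(-25) = (0*(I*sqrt(7)))*(-25) = 0*(-25) = 0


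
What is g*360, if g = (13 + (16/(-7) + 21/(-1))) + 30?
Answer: 49680/7 ≈ 7097.1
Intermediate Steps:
g = 138/7 (g = (13 + (16*(-⅐) + 21*(-1))) + 30 = (13 + (-16/7 - 21)) + 30 = (13 - 163/7) + 30 = -72/7 + 30 = 138/7 ≈ 19.714)
g*360 = (138/7)*360 = 49680/7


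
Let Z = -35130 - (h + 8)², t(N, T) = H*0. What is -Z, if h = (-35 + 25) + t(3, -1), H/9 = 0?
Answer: 35134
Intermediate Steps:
H = 0 (H = 9*0 = 0)
t(N, T) = 0 (t(N, T) = 0*0 = 0)
h = -10 (h = (-35 + 25) + 0 = -10 + 0 = -10)
Z = -35134 (Z = -35130 - (-10 + 8)² = -35130 - 1*(-2)² = -35130 - 1*4 = -35130 - 4 = -35134)
-Z = -1*(-35134) = 35134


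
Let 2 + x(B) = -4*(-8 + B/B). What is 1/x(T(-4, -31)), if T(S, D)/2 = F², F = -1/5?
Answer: 1/26 ≈ 0.038462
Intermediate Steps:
F = -⅕ (F = -1*⅕ = -⅕ ≈ -0.20000)
T(S, D) = 2/25 (T(S, D) = 2*(-⅕)² = 2*(1/25) = 2/25)
x(B) = 26 (x(B) = -2 - 4*(-8 + B/B) = -2 - 4*(-8 + 1) = -2 - 4*(-7) = -2 + 28 = 26)
1/x(T(-4, -31)) = 1/26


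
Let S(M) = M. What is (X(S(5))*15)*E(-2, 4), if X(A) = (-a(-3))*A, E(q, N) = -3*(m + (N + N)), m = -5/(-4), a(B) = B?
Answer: -24975/4 ≈ -6243.8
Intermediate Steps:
m = 5/4 (m = -5*(-¼) = 5/4 ≈ 1.2500)
E(q, N) = -15/4 - 6*N (E(q, N) = -3*(5/4 + (N + N)) = -3*(5/4 + 2*N) = -15/4 - 6*N)
X(A) = 3*A (X(A) = (-1*(-3))*A = 3*A)
(X(S(5))*15)*E(-2, 4) = ((3*5)*15)*(-15/4 - 6*4) = (15*15)*(-15/4 - 24) = 225*(-111/4) = -24975/4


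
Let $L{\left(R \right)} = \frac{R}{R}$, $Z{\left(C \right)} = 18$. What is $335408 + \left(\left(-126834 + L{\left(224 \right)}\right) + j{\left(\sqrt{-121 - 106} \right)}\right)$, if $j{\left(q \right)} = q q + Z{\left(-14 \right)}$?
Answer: $208366$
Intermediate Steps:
$L{\left(R \right)} = 1$
$j{\left(q \right)} = 18 + q^{2}$ ($j{\left(q \right)} = q q + 18 = q^{2} + 18 = 18 + q^{2}$)
$335408 + \left(\left(-126834 + L{\left(224 \right)}\right) + j{\left(\sqrt{-121 - 106} \right)}\right) = 335408 + \left(\left(-126834 + 1\right) + \left(18 + \left(\sqrt{-121 - 106}\right)^{2}\right)\right) = 335408 - \left(126815 + 227\right) = 335408 + \left(-126833 + \left(18 - 227\right)\right) = 335408 - 127042 = 208366$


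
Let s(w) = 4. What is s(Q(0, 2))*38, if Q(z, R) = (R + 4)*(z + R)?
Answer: 152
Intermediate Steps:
Q(z, R) = (4 + R)*(R + z)
s(Q(0, 2))*38 = 4*38 = 152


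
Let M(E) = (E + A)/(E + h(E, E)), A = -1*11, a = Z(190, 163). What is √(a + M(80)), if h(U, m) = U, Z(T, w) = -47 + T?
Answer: √229490/40 ≈ 11.976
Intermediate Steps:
a = 143 (a = -47 + 190 = 143)
A = -11
M(E) = (-11 + E)/(2*E) (M(E) = (E - 11)/(E + E) = (-11 + E)/((2*E)) = (-11 + E)*(1/(2*E)) = (-11 + E)/(2*E))
√(a + M(80)) = √(143 + (½)*(-11 + 80)/80) = √(143 + (½)*(1/80)*69) = √(143 + 69/160) = √(22949/160) = √229490/40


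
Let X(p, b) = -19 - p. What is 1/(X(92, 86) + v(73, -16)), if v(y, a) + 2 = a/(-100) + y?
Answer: -25/996 ≈ -0.025100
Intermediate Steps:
v(y, a) = -2 + y - a/100 (v(y, a) = -2 + (a/(-100) + y) = -2 + (-a/100 + y) = -2 + (y - a/100) = -2 + y - a/100)
1/(X(92, 86) + v(73, -16)) = 1/((-19 - 1*92) + (-2 + 73 - 1/100*(-16))) = 1/((-19 - 92) + (-2 + 73 + 4/25)) = 1/(-111 + 1779/25) = 1/(-996/25) = -25/996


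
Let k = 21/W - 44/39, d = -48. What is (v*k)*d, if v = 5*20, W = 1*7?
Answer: -116800/13 ≈ -8984.6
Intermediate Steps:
W = 7
v = 100
k = 73/39 (k = 21/7 - 44/39 = 21*(⅐) - 44*1/39 = 3 - 44/39 = 73/39 ≈ 1.8718)
(v*k)*d = (100*(73/39))*(-48) = (7300/39)*(-48) = -116800/13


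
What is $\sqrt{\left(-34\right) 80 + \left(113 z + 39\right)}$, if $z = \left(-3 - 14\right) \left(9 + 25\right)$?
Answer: $3 i \sqrt{7555} \approx 260.76 i$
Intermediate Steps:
$z = -578$ ($z = \left(-17\right) 34 = -578$)
$\sqrt{\left(-34\right) 80 + \left(113 z + 39\right)} = \sqrt{\left(-34\right) 80 + \left(113 \left(-578\right) + 39\right)} = \sqrt{-2720 + \left(-65314 + 39\right)} = \sqrt{-2720 - 65275} = \sqrt{-67995} = 3 i \sqrt{7555}$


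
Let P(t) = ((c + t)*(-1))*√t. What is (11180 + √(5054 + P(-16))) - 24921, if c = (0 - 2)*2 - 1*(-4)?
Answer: -13741 + √(5054 + 64*I) ≈ -13670.0 + 0.45012*I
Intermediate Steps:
c = 0 (c = -2*2 + 4 = -4 + 4 = 0)
P(t) = -t^(3/2) (P(t) = ((0 + t)*(-1))*√t = (t*(-1))*√t = (-t)*√t = -t^(3/2))
(11180 + √(5054 + P(-16))) - 24921 = (11180 + √(5054 - (-16)^(3/2))) - 24921 = (11180 + √(5054 - (-64)*I)) - 24921 = (11180 + √(5054 + 64*I)) - 24921 = -13741 + √(5054 + 64*I)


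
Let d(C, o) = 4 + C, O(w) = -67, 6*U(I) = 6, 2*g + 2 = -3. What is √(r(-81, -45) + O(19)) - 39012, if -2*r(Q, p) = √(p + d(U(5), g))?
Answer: -39012 + √(-67 - I*√10) ≈ -39012.0 - 8.1876*I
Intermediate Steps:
g = -5/2 (g = -1 + (½)*(-3) = -1 - 3/2 = -5/2 ≈ -2.5000)
U(I) = 1 (U(I) = (⅙)*6 = 1)
r(Q, p) = -√(5 + p)/2 (r(Q, p) = -√(p + (4 + 1))/2 = -√(p + 5)/2 = -√(5 + p)/2)
√(r(-81, -45) + O(19)) - 39012 = √(-√(5 - 45)/2 - 67) - 39012 = √(-I*√10 - 67) - 39012 = √(-67 - I*√10) - 39012 = -39012 + √(-67 - I*√10)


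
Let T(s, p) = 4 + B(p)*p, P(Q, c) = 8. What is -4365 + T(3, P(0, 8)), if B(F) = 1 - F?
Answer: -4417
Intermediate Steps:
T(s, p) = 4 + p*(1 - p) (T(s, p) = 4 + (1 - p)*p = 4 + p*(1 - p))
-4365 + T(3, P(0, 8)) = -4365 + (4 - 1*8*(-1 + 8)) = -4365 + (4 - 1*8*7) = -4365 + (4 - 56) = -4365 - 52 = -4417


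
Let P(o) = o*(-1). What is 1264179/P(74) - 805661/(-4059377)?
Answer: -138695122637/8118754 ≈ -17083.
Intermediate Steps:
P(o) = -o
1264179/P(74) - 805661/(-4059377) = 1264179/((-1*74)) - 805661/(-4059377) = 1264179/(-74) - 805661*(-1/4059377) = 1264179*(-1/74) + 805661/4059377 = -34167/2 + 805661/4059377 = -138695122637/8118754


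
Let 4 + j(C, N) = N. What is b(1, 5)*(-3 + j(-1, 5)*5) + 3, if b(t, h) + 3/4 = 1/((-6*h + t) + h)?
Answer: 17/12 ≈ 1.4167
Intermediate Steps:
j(C, N) = -4 + N
b(t, h) = -¾ + 1/(t - 5*h) (b(t, h) = -¾ + 1/((-6*h + t) + h) = -¾ + 1/((t - 6*h) + h) = -¾ + 1/(t - 5*h))
b(1, 5)*(-3 + j(-1, 5)*5) + 3 = ((-4 - 15*5 + 3*1)/(4*(-1*1 + 5*5)))*(-3 + (-4 + 5)*5) + 3 = ((-4 - 75 + 3)/(4*(-1 + 25)))*(-3 + 1*5) + 3 = ((¼)*(-76)/24)*(-3 + 5) + 3 = ((¼)*(1/24)*(-76))*2 + 3 = -19/24*2 + 3 = -19/12 + 3 = 17/12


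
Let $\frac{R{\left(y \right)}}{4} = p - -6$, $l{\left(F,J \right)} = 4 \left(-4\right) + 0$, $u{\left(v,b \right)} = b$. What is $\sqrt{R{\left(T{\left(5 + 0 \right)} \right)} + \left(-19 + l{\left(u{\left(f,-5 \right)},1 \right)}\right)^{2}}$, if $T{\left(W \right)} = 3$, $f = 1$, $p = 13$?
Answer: $\sqrt{1301} \approx 36.069$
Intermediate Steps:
$l{\left(F,J \right)} = -16$ ($l{\left(F,J \right)} = -16 + 0 = -16$)
$R{\left(y \right)} = 76$ ($R{\left(y \right)} = 4 \left(13 - -6\right) = 4 \left(13 + 6\right) = 4 \cdot 19 = 76$)
$\sqrt{R{\left(T{\left(5 + 0 \right)} \right)} + \left(-19 + l{\left(u{\left(f,-5 \right)},1 \right)}\right)^{2}} = \sqrt{76 + \left(-19 - 16\right)^{2}} = \sqrt{76 + \left(-35\right)^{2}} = \sqrt{76 + 1225} = \sqrt{1301}$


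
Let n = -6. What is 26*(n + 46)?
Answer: 1040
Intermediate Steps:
26*(n + 46) = 26*(-6 + 46) = 26*40 = 1040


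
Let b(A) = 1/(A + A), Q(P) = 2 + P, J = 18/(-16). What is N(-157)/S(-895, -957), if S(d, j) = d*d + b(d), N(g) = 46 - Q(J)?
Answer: 323095/5735338996 ≈ 5.6334e-5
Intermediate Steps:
J = -9/8 (J = 18*(-1/16) = -9/8 ≈ -1.1250)
b(A) = 1/(2*A)
N(g) = 361/8 (N(g) = 46 - (2 - 9/8) = 46 - 1*7/8 = 46 - 7/8 = 361/8)
S(d, j) = d² + 1/(2*d) (S(d, j) = d*d + 1/(2*d) = d² + 1/(2*d))
N(-157)/S(-895, -957) = 361/(8*(((½ + (-895)³)/(-895)))) = 361/(8*((-(½ - 716917375)/895))) = 361/(8*((-1/895*(-1433834749/2)))) = 361/(8*(1433834749/1790)) = (361/8)*(1790/1433834749) = 323095/5735338996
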